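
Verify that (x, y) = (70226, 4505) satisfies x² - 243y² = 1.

Compute x² = 70226² = 4931691076
Compute 243y² = 243·4505² = 243·20295025 = 4931691075
x² - 243y² = 4931691076 - 4931691075 = 1
Since this equals 1, (70226, 4505) is a solution.

Yes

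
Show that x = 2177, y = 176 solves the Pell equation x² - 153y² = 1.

Compute x² = 2177² = 4739329
Compute 153y² = 153·176² = 153·30976 = 4739328
x² - 153y² = 4739329 - 4739328 = 1
Since this equals 1, (2177, 176) is a solution.

Yes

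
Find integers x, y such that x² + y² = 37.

We need to find integers x, y > 0 such that x² + y² = 37.
Trying x = 1: y² = 37 - 1² = 37 - 1 = 36
y = 6
Check: 1² + 6² = 1 + 36 = 37 ✓

37 = 1² + 6²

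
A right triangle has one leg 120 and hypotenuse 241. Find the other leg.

a² = c² - b² = 58081 - 14400 = 43681
a = 209

209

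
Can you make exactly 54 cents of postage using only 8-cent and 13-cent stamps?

We need non-negative x, y with 8x + 13y = 54.
gcd(8, 13) = 1 divides 54, so integer solutions exist, but checking x = 0..6 shows none with y ≥ 0.
So 54 cannot be made with non-negative stamp counts.

No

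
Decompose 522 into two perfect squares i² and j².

We need to find integers i, j > 0 such that i² + j² = 522.
Trying i = 9: j² = 522 - 9² = 522 - 81 = 441
j = 21
Check: 9² + 21² = 81 + 441 = 522 ✓

522 = 9² + 21²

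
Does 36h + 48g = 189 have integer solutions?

Step 1: Compute gcd(36, 48).
gcd(36, 48) = 12

Step 2: Check divisibility.
Does 12 divide 189? 189 = 12 x 15 + 9, so no.

By the theorem on linear Diophantine equations, 36h + 48g = 189 has integer solutions if and only if gcd(36, 48) divides 189. Since 12 does not divide 189, no solutions exist.

No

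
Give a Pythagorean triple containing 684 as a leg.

We need the other leg and hypotenuse such that 684² + x² = c².
Take x = 37, c = 685: 684² + 37² = 467856 + 1369 = 469225 = 685² ✓
Triple: (37, 684, 685)

(37, 684, 685)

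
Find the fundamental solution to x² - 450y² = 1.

We seek the smallest positive integers (x, y) with x² - 450y² = 1, i.e., x² = 450y² + 1.
Try successive y values:
y = 1: x² = 450·1² + 1 = 451, not a perfect square
y = 2: x² = 450·2² + 1 = 1801, not a perfect square
y = 3: x² = 450·3² + 1 = 4051, not a perfect square
... continuing the search (or via continued fractions) ...
y = 924: x² = 450·924² + 1 = 384199201, x = 19601 ✓

Verify: 19601² - 450·924² = 384199201 - 384199200 = 1 ✓

x = 19601, y = 924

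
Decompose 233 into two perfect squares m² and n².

We need to find integers m, n > 0 such that m² + n² = 233.
Trying m = 8: n² = 233 - 8² = 233 - 64 = 169
n = 13
Check: 8² + 13² = 64 + 169 = 233 ✓

233 = 8² + 13²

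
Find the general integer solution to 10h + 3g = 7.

Step 1: Compute gcd(10, 3) = 1.
Since 1 divides 7, solutions exist.

Step 2: Find a particular solution using extended Euclidean algorithm.
We get h₀ = 7, g₀ = -21.
Check: 10*7 + 3*-21 = 7 = 7 ✓

Step 3: Write the general solution.
h = 7 + (3/1)t = 7 + 3t
g = -21 - (10/1)t = -21 - 10t
for any integer t.

h = 7 + 3t, g = -21 - 10t for integer t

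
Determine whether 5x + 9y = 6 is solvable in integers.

Step 1: Compute gcd(5, 9).
gcd(5, 9) = 1

Step 2: Check divisibility.
Does 1 divide 6? 6 = 1 x 6, so yes.

By the theorem on linear Diophantine equations, 5x + 9y = 6 has integer solutions if and only if gcd(5, 9) divides 6. Since 1 | 6, solutions exist.

Yes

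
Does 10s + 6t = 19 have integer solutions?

Step 1: Compute gcd(10, 6).
gcd(10, 6) = 2

Step 2: Check divisibility.
Does 2 divide 19? 19 = 2 x 9 + 1, so no.

By the theorem on linear Diophantine equations, 10s + 6t = 19 has integer solutions if and only if gcd(10, 6) divides 19. Since 2 does not divide 19, no solutions exist.

No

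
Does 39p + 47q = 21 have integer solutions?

Step 1: Compute gcd(39, 47).
gcd(39, 47) = 1

Step 2: Check divisibility.
Does 1 divide 21? 21 = 1 x 21, so yes.

By the theorem on linear Diophantine equations, 39p + 47q = 21 has integer solutions if and only if gcd(39, 47) divides 21. Since 1 | 21, solutions exist.

Yes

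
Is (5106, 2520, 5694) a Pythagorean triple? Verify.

Compute a² + b² = 5106² + 2520² = 26071236 + 6350400 = 32421636
Compute c² = 5694² = 32421636
Since 32421636 = 32421636, confirmed.

Yes, it is a Pythagorean triple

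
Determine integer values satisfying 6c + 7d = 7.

Step 1: Check solvability.
gcd(6, 7) = 1
Since 1 divides 7, solutions exist.

Step 2: Apply extended Euclidean algorithm to find gcd.
We find integers such that 6*x0 + 7*y0 = 1

Step 3: Scale the particular solution.
Multiply by 7/1 = 7:
c = -7, d = 7

Step 4: Verify.
6*(-7) + 7*(7) = 7 = 7 ✓

c = -7, d = 7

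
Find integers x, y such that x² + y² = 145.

We need to find integers x, y > 0 such that x² + y² = 145.
Trying x = 1: y² = 145 - 1² = 145 - 1 = 144
y = 12
Check: 1² + 12² = 1 + 144 = 145 ✓

145 = 1² + 12²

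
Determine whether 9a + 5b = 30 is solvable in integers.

Step 1: Compute gcd(9, 5).
gcd(9, 5) = 1

Step 2: Check divisibility.
Does 1 divide 30? 30 = 1 x 30, so yes.

By the theorem on linear Diophantine equations, 9a + 5b = 30 has integer solutions if and only if gcd(9, 5) divides 30. Since 1 | 30, solutions exist.

Yes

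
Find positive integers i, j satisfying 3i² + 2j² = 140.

Try small values of i and check whether (140 - 3i²)/2 is a perfect square.
i = 6: 3·6² = 108, so 2j² = 140 - 108 = 32, giving j² = 16, j = 4.
Check: 3·6² + 2·4² = 108 + 32 = 140 ✓

i = 6, j = 4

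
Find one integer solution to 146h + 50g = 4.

Step 1: Check solvability.
gcd(146, 50) = 2
Since 2 divides 4, solutions exist.

Step 2: Apply extended Euclidean algorithm to find gcd.
We find integers such that 146*x0 + 50*y0 = 2

Step 3: Scale the particular solution.
Multiply by 4/2 = 2:
h = 24, g = -70

Step 4: Verify.
146*(24) + 50*(-70) = 4 = 4 ✓

h = 24, g = -70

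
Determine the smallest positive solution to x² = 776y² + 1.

We seek the smallest positive integers (x, y) with x² - 776y² = 1, i.e., x² = 776y² + 1.
Try successive y values:
y = 1: x² = 776·1² + 1 = 777, not a perfect square
y = 2: x² = 776·2² + 1 = 3105, not a perfect square
y = 3: x² = 776·3² + 1 = 6985, not a perfect square
... continuing the search (or via continued fractions) ...
y = 7: x² = 776·7² + 1 = 38025, x = 195 ✓

Verify: 195² - 776·7² = 38025 - 38024 = 1 ✓

x = 195, y = 7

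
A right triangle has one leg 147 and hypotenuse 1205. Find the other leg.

b² = c² - a² = 1452025 - 21609 = 1430416
b = 1196

1196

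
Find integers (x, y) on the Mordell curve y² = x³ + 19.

Try small integer x values and check whether x³ + 19 is a perfect square.
x = 5: x³ + 19 = 5³ + 19 = 125 + 19 = 144
Is 144 a perfect square? 12² = 144 ✓
So (x, y) = (5, -12) is a solution.

x = 5, y = -12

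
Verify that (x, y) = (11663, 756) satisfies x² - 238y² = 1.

Compute x² = 11663² = 136025569
Compute 238y² = 238·756² = 238·571536 = 136025568
x² - 238y² = 136025569 - 136025568 = 1
Since this equals 1, (11663, 756) is a solution.

Yes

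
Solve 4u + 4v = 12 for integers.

Step 1: Check solvability.
gcd(4, 4) = 4
Since 4 divides 12, solutions exist.

Step 2: Apply extended Euclidean algorithm to find gcd.
We find integers such that 4*x0 + 4*y0 = 4

Step 3: Scale the particular solution.
Multiply by 12/4 = 3:
u = 0, v = 3

Step 4: Verify.
4*(0) + 4*(3) = 12 = 12 ✓

u = 0, v = 3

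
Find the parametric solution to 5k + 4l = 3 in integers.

Step 1: Compute gcd(5, 4) = 1.
Since 1 divides 3, solutions exist.

Step 2: Find a particular solution using extended Euclidean algorithm.
We get k₀ = 3, l₀ = -3.
Check: 5*3 + 4*-3 = 3 = 3 ✓

Step 3: Write the general solution.
k = 3 + (4/1)t = 3 + 4t
l = -3 - (5/1)t = -3 - 5t
for any integer t.

k = 3 + 4t, l = -3 - 5t for integer t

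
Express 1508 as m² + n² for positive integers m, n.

We need to find integers m, n > 0 such that m² + n² = 1508.
Trying m = 8: n² = 1508 - 8² = 1508 - 64 = 1444
n = 38
Check: 8² + 38² = 64 + 1444 = 1508 ✓

1508 = 8² + 38²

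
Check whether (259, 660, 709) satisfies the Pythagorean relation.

Compute a² + b²:
259² + 660² = 67081 + 435600 = 502681
Compute c²:
709² = 502681
Since 502681 = 502681, it is a Pythagorean triple.

Yes, it is a Pythagorean triple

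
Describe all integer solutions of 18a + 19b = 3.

Step 1: Compute gcd(18, 19) = 1.
Since 1 divides 3, solutions exist.

Step 2: Find a particular solution using extended Euclidean algorithm.
We get a₀ = -3, b₀ = 3.
Check: 18*-3 + 19*3 = 3 = 3 ✓

Step 3: Write the general solution.
a = -3 + (19/1)t = -3 + 19t
b = 3 - (18/1)t = 3 - 18t
for any integer t.

a = -3 + 19t, b = 3 - 18t for integer t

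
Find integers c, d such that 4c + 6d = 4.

Step 1: Check solvability.
gcd(4, 6) = 2
Since 2 divides 4, solutions exist.

Step 2: Apply extended Euclidean algorithm to find gcd.
We find integers such that 4*x0 + 6*y0 = 2

Step 3: Scale the particular solution.
Multiply by 4/2 = 2:
c = -2, d = 2

Step 4: Verify.
4*(-2) + 6*(2) = 4 = 4 ✓

c = -2, d = 2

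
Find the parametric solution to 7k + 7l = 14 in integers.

Step 1: Compute gcd(7, 7) = 7.
Since 7 divides 14, solutions exist.

Step 2: Find a particular solution using extended Euclidean algorithm.
We get k₀ = 0, l₀ = 2.
Check: 7*0 + 7*2 = 14 = 14 ✓

Step 3: Write the general solution.
k = 0 + (7/7)t = 0 + 1t
l = 2 - (7/7)t = 2 - 1t
for any integer t.

k = 0 + 1t, l = 2 - 1t for integer t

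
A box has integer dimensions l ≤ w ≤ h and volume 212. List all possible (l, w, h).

Iterate l from 1 to ⌊212^(1/3)⌋. For each l dividing 212, iterate w ≥ l with w dividing 212/l, and set h = 212/(l·w).
Triples found (4): (1×1×212), (1×2×106), (1×4×53), (2×2×53)

(1×1×212), (1×2×106), (1×4×53), (2×2×53)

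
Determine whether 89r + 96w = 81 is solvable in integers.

Step 1: Compute gcd(89, 96).
gcd(89, 96) = 1

Step 2: Check divisibility.
Does 1 divide 81? 81 = 1 x 81, so yes.

By the theorem on linear Diophantine equations, 89r + 96w = 81 has integer solutions if and only if gcd(89, 96) divides 81. Since 1 | 81, solutions exist.

Yes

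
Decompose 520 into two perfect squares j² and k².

We need to find integers j, k > 0 such that j² + k² = 520.
Trying j = 6: k² = 520 - 6² = 520 - 36 = 484
k = 22
Check: 6² + 22² = 36 + 484 = 520 ✓

520 = 6² + 22²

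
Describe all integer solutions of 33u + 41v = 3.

Step 1: Compute gcd(33, 41) = 1.
Since 1 divides 3, solutions exist.

Step 2: Find a particular solution using extended Euclidean algorithm.
We get u₀ = 15, v₀ = -12.
Check: 33*15 + 41*-12 = 3 = 3 ✓

Step 3: Write the general solution.
u = 15 + (41/1)t = 15 + 41t
v = -12 - (33/1)t = -12 - 33t
for any integer t.

u = 15 + 41t, v = -12 - 33t for integer t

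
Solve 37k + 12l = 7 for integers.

Step 1: Check solvability.
gcd(37, 12) = 1
Since 1 divides 7, solutions exist.

Step 2: Apply extended Euclidean algorithm to find gcd.
We find integers such that 37*x0 + 12*y0 = 1

Step 3: Scale the particular solution.
Multiply by 7/1 = 7:
k = 7, l = -21

Step 4: Verify.
37*(7) + 12*(-21) = 7 = 7 ✓

k = 7, l = -21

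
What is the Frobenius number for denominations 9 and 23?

For two coprime denominations a and b, the Frobenius number (largest value not representable as a non-negative combination) is ab - a - b.
Here gcd(9, 23) = 1, so they are coprime.
F(9, 23) = 9·23 - 9 - 23 = 207 - 32 = 175

175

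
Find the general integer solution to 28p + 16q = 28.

Step 1: Compute gcd(28, 16) = 4.
Since 4 divides 28, solutions exist.

Step 2: Find a particular solution using extended Euclidean algorithm.
We get p₀ = -7, q₀ = 14.
Check: 28*-7 + 16*14 = 28 = 28 ✓

Step 3: Write the general solution.
p = -7 + (16/4)t = -7 + 4t
q = 14 - (28/4)t = 14 - 7t
for any integer t.

p = -7 + 4t, q = 14 - 7t for integer t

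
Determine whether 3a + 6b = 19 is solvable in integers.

Step 1: Compute gcd(3, 6).
gcd(3, 6) = 3

Step 2: Check divisibility.
Does 3 divide 19? 19 = 3 x 6 + 1, so no.

By the theorem on linear Diophantine equations, 3a + 6b = 19 has integer solutions if and only if gcd(3, 6) divides 19. Since 3 does not divide 19, no solutions exist.

No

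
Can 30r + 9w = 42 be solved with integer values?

Step 1: Compute gcd(30, 9).
gcd(30, 9) = 3

Step 2: Check divisibility.
Does 3 divide 42? 42 = 3 x 14, so yes.

By the theorem on linear Diophantine equations, 30r + 9w = 42 has integer solutions if and only if gcd(30, 9) divides 42. Since 3 | 42, solutions exist.

Yes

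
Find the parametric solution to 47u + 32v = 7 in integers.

Step 1: Compute gcd(47, 32) = 1.
Since 1 divides 7, solutions exist.

Step 2: Find a particular solution using extended Euclidean algorithm.
We get u₀ = 105, v₀ = -154.
Check: 47*105 + 32*-154 = 7 = 7 ✓

Step 3: Write the general solution.
u = 105 + (32/1)t = 105 + 32t
v = -154 - (47/1)t = -154 - 47t
for any integer t.

u = 105 + 32t, v = -154 - 47t for integer t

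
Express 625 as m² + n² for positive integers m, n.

We need to find integers m, n > 0 such that m² + n² = 625.
Trying m = 7: n² = 625 - 7² = 625 - 49 = 576
n = 24
Check: 7² + 24² = 49 + 576 = 625 ✓

625 = 7² + 24²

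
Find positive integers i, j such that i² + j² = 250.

Search for i with 250 - i² a perfect square.
i = 5: 250 - 5² = 250 - 25 = 225 = 15² ✓
So i = 5, j = 15.

i = 5, j = 15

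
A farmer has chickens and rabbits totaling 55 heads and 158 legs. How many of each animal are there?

Let c = chickens, r = rabbits.
Heads: c + r = 55
Legs: 2c + 4r = 158
From the first equation, c = 55 - r. Substitute:
2(55 - r) + 4r = 158
110 + 2r = 158
r = (158 - 110)/2 = 24
c = 55 - 24 = 31

Chickens: 31, Rabbits: 24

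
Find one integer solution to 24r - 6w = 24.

Step 1: Check solvability.
gcd(24, 6) = 6
Since 6 divides 24, solutions exist.

Step 2: Apply extended Euclidean algorithm to find gcd.
We find integers such that 24*x0 + 6*y0 = 6

Step 3: Scale the particular solution.
Multiply by 24/6 = 4:
r = 0, w = -4

Step 4: Verify.
24*(0) - 6*(-4) = 24 = 24 ✓

r = 0, w = -4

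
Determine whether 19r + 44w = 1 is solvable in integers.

Step 1: Compute gcd(19, 44).
gcd(19, 44) = 1

Step 2: Check divisibility.
Does 1 divide 1? 1 = 1 x 1, so yes.

By the theorem on linear Diophantine equations, 19r + 44w = 1 has integer solutions if and only if gcd(19, 44) divides 1. Since 1 | 1, solutions exist.

Yes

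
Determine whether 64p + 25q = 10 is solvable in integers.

Step 1: Compute gcd(64, 25).
gcd(64, 25) = 1

Step 2: Check divisibility.
Does 1 divide 10? 10 = 1 x 10, so yes.

By the theorem on linear Diophantine equations, 64p + 25q = 10 has integer solutions if and only if gcd(64, 25) divides 10. Since 1 | 10, solutions exist.

Yes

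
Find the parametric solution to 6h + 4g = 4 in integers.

Step 1: Compute gcd(6, 4) = 2.
Since 2 divides 4, solutions exist.

Step 2: Find a particular solution using extended Euclidean algorithm.
We get h₀ = 2, g₀ = -2.
Check: 6*2 + 4*-2 = 4 = 4 ✓

Step 3: Write the general solution.
h = 2 + (4/2)t = 2 + 2t
g = -2 - (6/2)t = -2 - 3t
for any integer t.

h = 2 + 2t, g = -2 - 3t for integer t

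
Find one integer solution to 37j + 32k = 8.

Step 1: Check solvability.
gcd(37, 32) = 1
Since 1 divides 8, solutions exist.

Step 2: Apply extended Euclidean algorithm to find gcd.
We find integers such that 37*x0 + 32*y0 = 1

Step 3: Scale the particular solution.
Multiply by 8/1 = 8:
j = 104, k = -120

Step 4: Verify.
37*(104) + 32*(-120) = 8 = 8 ✓

j = 104, k = -120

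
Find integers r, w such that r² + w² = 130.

We need to find integers r, w > 0 such that r² + w² = 130.
Trying r = 3: w² = 130 - 3² = 130 - 9 = 121
w = 11
Check: 3² + 11² = 9 + 121 = 130 ✓

130 = 3² + 11²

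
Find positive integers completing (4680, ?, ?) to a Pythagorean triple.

We need the other leg and hypotenuse such that 4680² + x² = c².
Take x = 1550, c = 4930: 4680² + 1550² = 21902400 + 2402500 = 24304900 = 4930² ✓
Triple: (1550, 4680, 4930)

(1550, 4680, 4930)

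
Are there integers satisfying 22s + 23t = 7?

Step 1: Compute gcd(22, 23).
gcd(22, 23) = 1

Step 2: Check divisibility.
Does 1 divide 7? 7 = 1 x 7, so yes.

By the theorem on linear Diophantine equations, 22s + 23t = 7 has integer solutions if and only if gcd(22, 23) divides 7. Since 1 | 7, solutions exist.

Yes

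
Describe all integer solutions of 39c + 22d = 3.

Step 1: Compute gcd(39, 22) = 1.
Since 1 divides 3, solutions exist.

Step 2: Find a particular solution using extended Euclidean algorithm.
We get c₀ = -27, d₀ = 48.
Check: 39*-27 + 22*48 = 3 = 3 ✓

Step 3: Write the general solution.
c = -27 + (22/1)t = -27 + 22t
d = 48 - (39/1)t = 48 - 39t
for any integer t.

c = -27 + 22t, d = 48 - 39t for integer t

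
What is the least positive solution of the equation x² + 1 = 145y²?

We need x² = 145y² - 1. Try successive y:
y = 1: x² = 145·1² - 1 = 144 = 12² ✓
Check: 12² - 145·1² = 144 - 145 = -1 ✓

x = 12, y = 1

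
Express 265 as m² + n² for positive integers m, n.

We need to find integers m, n > 0 such that m² + n² = 265.
Trying m = 3: n² = 265 - 3² = 265 - 9 = 256
n = 16
Check: 3² + 16² = 9 + 256 = 265 ✓

265 = 3² + 16²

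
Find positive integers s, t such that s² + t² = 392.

Search for s with 392 - s² a perfect square.
s = 14: 392 - 14² = 392 - 196 = 196 = 14² ✓
So s = 14, t = 14.

s = 14, t = 14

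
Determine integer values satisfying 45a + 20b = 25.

Step 1: Check solvability.
gcd(45, 20) = 5
Since 5 divides 25, solutions exist.

Step 2: Apply extended Euclidean algorithm to find gcd.
We find integers such that 45*x0 + 20*y0 = 5

Step 3: Scale the particular solution.
Multiply by 25/5 = 5:
a = 5, b = -10

Step 4: Verify.
45*(5) + 20*(-10) = 25 = 25 ✓

a = 5, b = -10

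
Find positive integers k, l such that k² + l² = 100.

Search for k with 100 - k² a perfect square.
k = 6: 100 - 6² = 100 - 36 = 64 = 8² ✓
So k = 6, l = 8.

k = 6, l = 8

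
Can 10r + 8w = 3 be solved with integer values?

Step 1: Compute gcd(10, 8).
gcd(10, 8) = 2

Step 2: Check divisibility.
Does 2 divide 3? 3 = 2 x 1 + 1, so no.

By the theorem on linear Diophantine equations, 10r + 8w = 3 has integer solutions if and only if gcd(10, 8) divides 3. Since 2 does not divide 3, no solutions exist.

No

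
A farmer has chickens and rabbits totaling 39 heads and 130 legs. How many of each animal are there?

Let c = chickens, r = rabbits.
Heads: c + r = 39
Legs: 2c + 4r = 130
From the first equation, c = 39 - r. Substitute:
2(39 - r) + 4r = 130
78 + 2r = 130
r = (130 - 78)/2 = 26
c = 39 - 26 = 13

Chickens: 13, Rabbits: 26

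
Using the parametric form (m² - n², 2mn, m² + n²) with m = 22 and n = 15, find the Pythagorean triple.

a = m² - n² = 22² - 15² = 484 - 225 = 259
b = 2mn = 2·22·15 = 660
c = m² + n² = 484 + 225 = 709
Verify: 259² + 660² = 67081 + 435600 = 502681 = 709² ✓

(259, 660, 709)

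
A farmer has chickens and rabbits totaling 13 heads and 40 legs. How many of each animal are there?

Let c = chickens, r = rabbits.
Heads: c + r = 13
Legs: 2c + 4r = 40
From the first equation, c = 13 - r. Substitute:
2(13 - r) + 4r = 40
26 + 2r = 40
r = (40 - 26)/2 = 7
c = 13 - 7 = 6

Chickens: 6, Rabbits: 7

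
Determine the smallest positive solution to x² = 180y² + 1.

We seek the smallest positive integers (x, y) with x² - 180y² = 1, i.e., x² = 180y² + 1.
Try successive y values:
y = 1: x² = 180·1² + 1 = 181, not a perfect square
y = 2: x² = 180·2² + 1 = 721, not a perfect square
y = 3: x² = 180·3² + 1 = 1621, not a perfect square
... continuing the search (or via continued fractions) ...
y = 12: x² = 180·12² + 1 = 25921, x = 161 ✓

Verify: 161² - 180·12² = 25921 - 25920 = 1 ✓

x = 161, y = 12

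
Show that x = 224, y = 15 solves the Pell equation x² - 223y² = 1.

Compute x² = 224² = 50176
Compute 223y² = 223·15² = 223·225 = 50175
x² - 223y² = 50176 - 50175 = 1
Since this equals 1, (224, 15) is a solution.

Yes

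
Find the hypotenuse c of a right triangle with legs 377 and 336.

c² = a² + b² = 377² + 336² = 142129 + 112896 = 255025
c = sqrt(255025) = 505

505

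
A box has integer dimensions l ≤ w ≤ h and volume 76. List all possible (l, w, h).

Iterate l from 1 to ⌊76^(1/3)⌋. For each l dividing 76, iterate w ≥ l with w dividing 76/l, and set h = 76/(l·w).
Triples found (4): (1×1×76), (1×2×38), (1×4×19), (2×2×19)

(1×1×76), (1×2×38), (1×4×19), (2×2×19)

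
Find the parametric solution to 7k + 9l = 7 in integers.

Step 1: Compute gcd(7, 9) = 1.
Since 1 divides 7, solutions exist.

Step 2: Find a particular solution using extended Euclidean algorithm.
We get k₀ = 28, l₀ = -21.
Check: 7*28 + 9*-21 = 7 = 7 ✓

Step 3: Write the general solution.
k = 28 + (9/1)t = 28 + 9t
l = -21 - (7/1)t = -21 - 7t
for any integer t.

k = 28 + 9t, l = -21 - 7t for integer t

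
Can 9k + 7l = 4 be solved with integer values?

Step 1: Compute gcd(9, 7).
gcd(9, 7) = 1

Step 2: Check divisibility.
Does 1 divide 4? 4 = 1 x 4, so yes.

By the theorem on linear Diophantine equations, 9k + 7l = 4 has integer solutions if and only if gcd(9, 7) divides 4. Since 1 | 4, solutions exist.

Yes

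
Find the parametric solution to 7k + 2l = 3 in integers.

Step 1: Compute gcd(7, 2) = 1.
Since 1 divides 3, solutions exist.

Step 2: Find a particular solution using extended Euclidean algorithm.
We get k₀ = 3, l₀ = -9.
Check: 7*3 + 2*-9 = 3 = 3 ✓

Step 3: Write the general solution.
k = 3 + (2/1)t = 3 + 2t
l = -9 - (7/1)t = -9 - 7t
for any integer t.

k = 3 + 2t, l = -9 - 7t for integer t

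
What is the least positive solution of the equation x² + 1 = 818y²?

We need x² = 818y² - 1. Try successive y:
y = 1: x² = 818·1² - 1 = 817, not a perfect square
y = 2: x² = 818·2² - 1 = 3271, not a perfect square
y = 3: x² = 818·3² - 1 = 7361, not a perfect square
...
y = 5: x² = 818·5² - 1 = 20449 = 143² ✓
Check: 143² - 818·5² = 20449 - 20450 = -1 ✓

x = 143, y = 5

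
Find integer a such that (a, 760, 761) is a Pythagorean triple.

a² = c² - b² = 761² - 760² = 579121 - 577600 = 1521
a = sqrt(1521) = 39

39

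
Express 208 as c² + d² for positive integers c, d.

We need to find integers c, d > 0 such that c² + d² = 208.
Trying c = 8: d² = 208 - 8² = 208 - 64 = 144
d = 12
Check: 8² + 12² = 64 + 144 = 208 ✓

208 = 8² + 12²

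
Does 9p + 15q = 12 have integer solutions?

Step 1: Compute gcd(9, 15).
gcd(9, 15) = 3

Step 2: Check divisibility.
Does 3 divide 12? 12 = 3 x 4, so yes.

By the theorem on linear Diophantine equations, 9p + 15q = 12 has integer solutions if and only if gcd(9, 15) divides 12. Since 3 | 12, solutions exist.

Yes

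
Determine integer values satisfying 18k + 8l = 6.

Step 1: Check solvability.
gcd(18, 8) = 2
Since 2 divides 6, solutions exist.

Step 2: Apply extended Euclidean algorithm to find gcd.
We find integers such that 18*x0 + 8*y0 = 2

Step 3: Scale the particular solution.
Multiply by 6/2 = 3:
k = 3, l = -6

Step 4: Verify.
18*(3) + 8*(-6) = 6 = 6 ✓

k = 3, l = -6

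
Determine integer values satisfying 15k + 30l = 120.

Step 1: Check solvability.
gcd(15, 30) = 15
Since 15 divides 120, solutions exist.

Step 2: Apply extended Euclidean algorithm to find gcd.
We find integers such that 15*x0 + 30*y0 = 15

Step 3: Scale the particular solution.
Multiply by 120/15 = 8:
k = 8, l = 0

Step 4: Verify.
15*(8) + 30*(0) = 120 = 120 ✓

k = 8, l = 0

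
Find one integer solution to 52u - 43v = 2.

Step 1: Check solvability.
gcd(52, 43) = 1
Since 1 divides 2, solutions exist.

Step 2: Apply extended Euclidean algorithm to find gcd.
We find integers such that 52*x0 + 43*y0 = 1

Step 3: Scale the particular solution.
Multiply by 2/1 = 2:
u = -38, v = -46

Step 4: Verify.
52*(-38) - 43*(-46) = 2 = 2 ✓

u = -38, v = -46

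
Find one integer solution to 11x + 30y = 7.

Step 1: Check solvability.
gcd(11, 30) = 1
Since 1 divides 7, solutions exist.

Step 2: Apply extended Euclidean algorithm to find gcd.
We find integers such that 11*x0 + 30*y0 = 1

Step 3: Scale the particular solution.
Multiply by 7/1 = 7:
x = 77, y = -28

Step 4: Verify.
11*(77) + 30*(-28) = 7 = 7 ✓

x = 77, y = -28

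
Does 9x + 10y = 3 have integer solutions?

Step 1: Compute gcd(9, 10).
gcd(9, 10) = 1

Step 2: Check divisibility.
Does 1 divide 3? 3 = 1 x 3, so yes.

By the theorem on linear Diophantine equations, 9x + 10y = 3 has integer solutions if and only if gcd(9, 10) divides 3. Since 1 | 3, solutions exist.

Yes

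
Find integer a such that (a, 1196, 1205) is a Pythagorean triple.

a² = c² - b² = 1205² - 1196² = 1452025 - 1430416 = 21609
a = sqrt(21609) = 147

147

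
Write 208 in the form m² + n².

We need to find integers m, n > 0 such that m² + n² = 208.
Trying m = 8: n² = 208 - 8² = 208 - 64 = 144
n = 12
Check: 8² + 12² = 64 + 144 = 208 ✓

208 = 8² + 12²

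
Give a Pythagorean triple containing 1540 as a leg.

We need the other leg and hypotenuse such that 1540² + x² = c².
Take x = 3213, c = 3563: 1540² + 3213² = 2371600 + 10323369 = 12694969 = 3563² ✓
Triple: (3213, 1540, 3563)

(3213, 1540, 3563)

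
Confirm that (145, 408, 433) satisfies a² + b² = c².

Compute a² + b² = 145² + 408² = 21025 + 166464 = 187489
Compute c² = 433² = 187489
Since 187489 = 187489, confirmed.

Yes, it is a Pythagorean triple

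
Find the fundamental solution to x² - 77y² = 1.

We seek the smallest positive integers (x, y) with x² - 77y² = 1, i.e., x² = 77y² + 1.
Try successive y values:
y = 1: x² = 77·1² + 1 = 78, not a perfect square
y = 2: x² = 77·2² + 1 = 309, not a perfect square
y = 3: x² = 77·3² + 1 = 694, not a perfect square
... continuing the search (or via continued fractions) ...
y = 40: x² = 77·40² + 1 = 123201, x = 351 ✓

Verify: 351² - 77·40² = 123201 - 123200 = 1 ✓

x = 351, y = 40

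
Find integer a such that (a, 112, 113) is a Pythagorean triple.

a² = c² - b² = 113² - 112² = 12769 - 12544 = 225
a = sqrt(225) = 15

15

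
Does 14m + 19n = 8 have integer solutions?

Step 1: Compute gcd(14, 19).
gcd(14, 19) = 1

Step 2: Check divisibility.
Does 1 divide 8? 8 = 1 x 8, so yes.

By the theorem on linear Diophantine equations, 14m + 19n = 8 has integer solutions if and only if gcd(14, 19) divides 8. Since 1 | 8, solutions exist.

Yes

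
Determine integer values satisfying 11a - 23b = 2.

Step 1: Check solvability.
gcd(11, 23) = 1
Since 1 divides 2, solutions exist.

Step 2: Apply extended Euclidean algorithm to find gcd.
We find integers such that 11*x0 + 23*y0 = 1

Step 3: Scale the particular solution.
Multiply by 2/1 = 2:
a = -4, b = -2

Step 4: Verify.
11*(-4) - 23*(-2) = 2 = 2 ✓

a = -4, b = -2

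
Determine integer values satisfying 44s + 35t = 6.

Step 1: Check solvability.
gcd(44, 35) = 1
Since 1 divides 6, solutions exist.

Step 2: Apply extended Euclidean algorithm to find gcd.
We find integers such that 44*x0 + 35*y0 = 1

Step 3: Scale the particular solution.
Multiply by 6/1 = 6:
s = 24, t = -30

Step 4: Verify.
44*(24) + 35*(-30) = 6 = 6 ✓

s = 24, t = -30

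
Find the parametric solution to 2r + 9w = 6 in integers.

Step 1: Compute gcd(2, 9) = 1.
Since 1 divides 6, solutions exist.

Step 2: Find a particular solution using extended Euclidean algorithm.
We get r₀ = -24, w₀ = 6.
Check: 2*-24 + 9*6 = 6 = 6 ✓

Step 3: Write the general solution.
r = -24 + (9/1)t = -24 + 9t
w = 6 - (2/1)t = 6 - 2t
for any integer t.

r = -24 + 9t, w = 6 - 2t for integer t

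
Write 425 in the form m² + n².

We need to find integers m, n > 0 such that m² + n² = 425.
Trying m = 5: n² = 425 - 5² = 425 - 25 = 400
n = 20
Check: 5² + 20² = 25 + 400 = 425 ✓

425 = 5² + 20²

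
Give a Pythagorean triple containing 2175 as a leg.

We need the other leg and hypotenuse such that 2175² + x² = c².
Take x = 10400, c = 10625: 2175² + 10400² = 4730625 + 108160000 = 112890625 = 10625² ✓
Triple: (2175, 10400, 10625)

(2175, 10400, 10625)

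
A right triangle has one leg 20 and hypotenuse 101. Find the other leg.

a² = c² - b² = 10201 - 400 = 9801
a = 99

99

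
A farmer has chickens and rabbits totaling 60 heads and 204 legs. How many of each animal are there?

Let c = chickens, r = rabbits.
Heads: c + r = 60
Legs: 2c + 4r = 204
From the first equation, c = 60 - r. Substitute:
2(60 - r) + 4r = 204
120 + 2r = 204
r = (204 - 120)/2 = 42
c = 60 - 42 = 18

Chickens: 18, Rabbits: 42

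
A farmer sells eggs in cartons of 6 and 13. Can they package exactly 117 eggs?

We need non-negative a, b with 6a + 13b = 117.
gcd(6, 13) = 1 divides 117.
Try a = 0: 13b = 117 - 0 = 117, so b = 9.
One way: 0 cartons of 6 and 9 cartons of 13.

Yes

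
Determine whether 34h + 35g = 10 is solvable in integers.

Step 1: Compute gcd(34, 35).
gcd(34, 35) = 1

Step 2: Check divisibility.
Does 1 divide 10? 10 = 1 x 10, so yes.

By the theorem on linear Diophantine equations, 34h + 35g = 10 has integer solutions if and only if gcd(34, 35) divides 10. Since 1 | 10, solutions exist.

Yes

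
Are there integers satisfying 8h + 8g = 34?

Step 1: Compute gcd(8, 8).
gcd(8, 8) = 8

Step 2: Check divisibility.
Does 8 divide 34? 34 = 8 x 4 + 2, so no.

By the theorem on linear Diophantine equations, 8h + 8g = 34 has integer solutions if and only if gcd(8, 8) divides 34. Since 8 does not divide 34, no solutions exist.

No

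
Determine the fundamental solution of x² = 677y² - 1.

We need x² = 677y² - 1. Try successive y:
y = 1: x² = 677·1² - 1 = 676 = 26² ✓
Check: 26² - 677·1² = 676 - 677 = -1 ✓

x = 26, y = 1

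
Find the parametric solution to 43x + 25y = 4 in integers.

Step 1: Compute gcd(43, 25) = 1.
Since 1 divides 4, solutions exist.

Step 2: Find a particular solution using extended Euclidean algorithm.
We get x₀ = 28, y₀ = -48.
Check: 43*28 + 25*-48 = 4 = 4 ✓

Step 3: Write the general solution.
x = 28 + (25/1)t = 28 + 25t
y = -48 - (43/1)t = -48 - 43t
for any integer t.

x = 28 + 25t, y = -48 - 43t for integer t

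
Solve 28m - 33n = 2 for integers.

Step 1: Check solvability.
gcd(28, 33) = 1
Since 1 divides 2, solutions exist.

Step 2: Apply extended Euclidean algorithm to find gcd.
We find integers such that 28*x0 + 33*y0 = 1

Step 3: Scale the particular solution.
Multiply by 2/1 = 2:
m = 26, n = 22

Step 4: Verify.
28*(26) - 33*(22) = 2 = 2 ✓

m = 26, n = 22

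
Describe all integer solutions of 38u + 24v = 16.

Step 1: Compute gcd(38, 24) = 2.
Since 2 divides 16, solutions exist.

Step 2: Find a particular solution using extended Euclidean algorithm.
We get u₀ = -40, v₀ = 64.
Check: 38*-40 + 24*64 = 16 = 16 ✓

Step 3: Write the general solution.
u = -40 + (24/2)t = -40 + 12t
v = 64 - (38/2)t = 64 - 19t
for any integer t.

u = -40 + 12t, v = 64 - 19t for integer t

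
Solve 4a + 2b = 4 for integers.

Step 1: Check solvability.
gcd(4, 2) = 2
Since 2 divides 4, solutions exist.

Step 2: Apply extended Euclidean algorithm to find gcd.
We find integers such that 4*x0 + 2*y0 = 2

Step 3: Scale the particular solution.
Multiply by 4/2 = 2:
a = 0, b = 2

Step 4: Verify.
4*(0) + 2*(2) = 4 = 4 ✓

a = 0, b = 2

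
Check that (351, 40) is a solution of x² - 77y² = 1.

Compute x² = 351² = 123201
Compute 77y² = 77·40² = 77·1600 = 123200
x² - 77y² = 123201 - 123200 = 1
Since this equals 1, (351, 40) is a solution.

Yes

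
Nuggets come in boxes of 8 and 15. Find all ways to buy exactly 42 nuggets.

We need non-negative integers (x, y) with 8x + 15y = 42.
For each x in 0..5, check if 42 - 8x is a non-negative multiple of 15.
No x yields an integer y ≥ 0.

No solution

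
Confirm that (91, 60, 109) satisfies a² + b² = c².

Compute a² + b² = 91² + 60² = 8281 + 3600 = 11881
Compute c² = 109² = 11881
Since 11881 = 11881, confirmed.

Yes, it is a Pythagorean triple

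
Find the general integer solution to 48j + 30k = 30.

Step 1: Compute gcd(48, 30) = 6.
Since 6 divides 30, solutions exist.

Step 2: Find a particular solution using extended Euclidean algorithm.
We get j₀ = 10, k₀ = -15.
Check: 48*10 + 30*-15 = 30 = 30 ✓

Step 3: Write the general solution.
j = 10 + (30/6)t = 10 + 5t
k = -15 - (48/6)t = -15 - 8t
for any integer t.

j = 10 + 5t, k = -15 - 8t for integer t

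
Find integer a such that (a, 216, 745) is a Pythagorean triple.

a² = c² - b² = 745² - 216² = 555025 - 46656 = 508369
a = sqrt(508369) = 713

713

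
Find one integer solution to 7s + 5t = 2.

Step 1: Check solvability.
gcd(7, 5) = 1
Since 1 divides 2, solutions exist.

Step 2: Apply extended Euclidean algorithm to find gcd.
We find integers such that 7*x0 + 5*y0 = 1

Step 3: Scale the particular solution.
Multiply by 2/1 = 2:
s = -4, t = 6

Step 4: Verify.
7*(-4) + 5*(6) = 2 = 2 ✓

s = -4, t = 6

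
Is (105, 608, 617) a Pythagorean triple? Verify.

Compute a² + b² = 105² + 608² = 11025 + 369664 = 380689
Compute c² = 617² = 380689
Since 380689 = 380689, confirmed.

Yes, it is a Pythagorean triple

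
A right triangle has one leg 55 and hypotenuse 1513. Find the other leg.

b² = c² - a² = 2289169 - 3025 = 2286144
b = 1512

1512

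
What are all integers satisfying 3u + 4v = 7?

Step 1: Compute gcd(3, 4) = 1.
Since 1 divides 7, solutions exist.

Step 2: Find a particular solution using extended Euclidean algorithm.
We get u₀ = -7, v₀ = 7.
Check: 3*-7 + 4*7 = 7 = 7 ✓

Step 3: Write the general solution.
u = -7 + (4/1)t = -7 + 4t
v = 7 - (3/1)t = 7 - 3t
for any integer t.

u = -7 + 4t, v = 7 - 3t for integer t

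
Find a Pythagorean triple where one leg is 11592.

We need the other leg and hypotenuse such that 11592² + x² = c².
Take x = 1056, c = 11640: 11592² + 1056² = 134374464 + 1115136 = 135489600 = 11640² ✓
Triple: (11592, 1056, 11640)

(11592, 1056, 11640)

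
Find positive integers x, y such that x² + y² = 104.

Search for x with 104 - x² a perfect square.
x = 2: 104 - 2² = 104 - 4 = 100 = 10² ✓
So x = 2, y = 10.

x = 2, y = 10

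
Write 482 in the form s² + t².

We need to find integers s, t > 0 such that s² + t² = 482.
Trying s = 11: t² = 482 - 11² = 482 - 121 = 361
t = 19
Check: 11² + 19² = 121 + 361 = 482 ✓

482 = 11² + 19²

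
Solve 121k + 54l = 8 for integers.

Step 1: Check solvability.
gcd(121, 54) = 1
Since 1 divides 8, solutions exist.

Step 2: Apply extended Euclidean algorithm to find gcd.
We find integers such that 121*x0 + 54*y0 = 1

Step 3: Scale the particular solution.
Multiply by 8/1 = 8:
k = 200, l = -448

Step 4: Verify.
121*(200) + 54*(-448) = 8 = 8 ✓

k = 200, l = -448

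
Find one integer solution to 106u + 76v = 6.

Step 1: Check solvability.
gcd(106, 76) = 2
Since 2 divides 6, solutions exist.

Step 2: Apply extended Euclidean algorithm to find gcd.
We find integers such that 106*x0 + 76*y0 = 2

Step 3: Scale the particular solution.
Multiply by 6/2 = 3:
u = -15, v = 21

Step 4: Verify.
106*(-15) + 76*(21) = 6 = 6 ✓

u = -15, v = 21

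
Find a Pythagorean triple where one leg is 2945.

We need the other leg and hypotenuse such that 2945² + x² = c².
Take x = 1500, c = 3305: 2945² + 1500² = 8673025 + 2250000 = 10923025 = 3305² ✓
Triple: (2945, 1500, 3305)

(2945, 1500, 3305)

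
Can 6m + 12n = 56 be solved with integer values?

Step 1: Compute gcd(6, 12).
gcd(6, 12) = 6

Step 2: Check divisibility.
Does 6 divide 56? 56 = 6 x 9 + 2, so no.

By the theorem on linear Diophantine equations, 6m + 12n = 56 has integer solutions if and only if gcd(6, 12) divides 56. Since 6 does not divide 56, no solutions exist.

No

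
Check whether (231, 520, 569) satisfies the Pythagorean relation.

Compute a² + b²:
231² + 520² = 53361 + 270400 = 323761
Compute c²:
569² = 323761
Since 323761 = 323761, it is a Pythagorean triple.

Yes, it is a Pythagorean triple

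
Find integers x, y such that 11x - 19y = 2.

Step 1: Check solvability.
gcd(11, 19) = 1
Since 1 divides 2, solutions exist.

Step 2: Apply extended Euclidean algorithm to find gcd.
We find integers such that 11*x0 + 19*y0 = 1

Step 3: Scale the particular solution.
Multiply by 2/1 = 2:
x = 14, y = 8

Step 4: Verify.
11*(14) - 19*(8) = 2 = 2 ✓

x = 14, y = 8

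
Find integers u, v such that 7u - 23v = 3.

Step 1: Check solvability.
gcd(7, 23) = 1
Since 1 divides 3, solutions exist.

Step 2: Apply extended Euclidean algorithm to find gcd.
We find integers such that 7*x0 + 23*y0 = 1

Step 3: Scale the particular solution.
Multiply by 3/1 = 3:
u = 30, v = 9

Step 4: Verify.
7*(30) - 23*(9) = 3 = 3 ✓

u = 30, v = 9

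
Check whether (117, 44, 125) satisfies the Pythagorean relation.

Compute a² + b²:
117² + 44² = 13689 + 1936 = 15625
Compute c²:
125² = 15625
Since 15625 = 15625, it is a Pythagorean triple.

Yes, it is a Pythagorean triple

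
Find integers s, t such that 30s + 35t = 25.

Step 1: Check solvability.
gcd(30, 35) = 5
Since 5 divides 25, solutions exist.

Step 2: Apply extended Euclidean algorithm to find gcd.
We find integers such that 30*x0 + 35*y0 = 5

Step 3: Scale the particular solution.
Multiply by 25/5 = 5:
s = -5, t = 5

Step 4: Verify.
30*(-5) + 35*(5) = 25 = 25 ✓

s = -5, t = 5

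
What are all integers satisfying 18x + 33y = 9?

Step 1: Compute gcd(18, 33) = 3.
Since 3 divides 9, solutions exist.

Step 2: Find a particular solution using extended Euclidean algorithm.
We get x₀ = 6, y₀ = -3.
Check: 18*6 + 33*-3 = 9 = 9 ✓

Step 3: Write the general solution.
x = 6 + (33/3)t = 6 + 11t
y = -3 - (18/3)t = -3 - 6t
for any integer t.

x = 6 + 11t, y = -3 - 6t for integer t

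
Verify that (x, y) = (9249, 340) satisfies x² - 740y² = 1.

Compute x² = 9249² = 85544001
Compute 740y² = 740·340² = 740·115600 = 85544000
x² - 740y² = 85544001 - 85544000 = 1
Since this equals 1, (9249, 340) is a solution.

Yes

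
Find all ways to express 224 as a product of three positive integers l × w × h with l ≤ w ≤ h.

Iterate l from 1 to ⌊224^(1/3)⌋. For each l dividing 224, iterate w ≥ l with w dividing 224/l, and set h = 224/(l·w).
Triples found (12): (1×1×224), (1×2×112), (1×4×56), (1×7×32), (1×8×28), (1×14×16), (2×2×56), (2×4×28), (2×7×16), (2×8×14), (4×4×14), (4×7×8)

(1×1×224), (1×2×112), (1×4×56), (1×7×32), (1×8×28), (1×14×16), (2×2×56), (2×4×28), (2×7×16), (2×8×14), (4×4×14), (4×7×8)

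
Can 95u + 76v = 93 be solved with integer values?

Step 1: Compute gcd(95, 76).
gcd(95, 76) = 19

Step 2: Check divisibility.
Does 19 divide 93? 93 = 19 x 4 + 17, so no.

By the theorem on linear Diophantine equations, 95u + 76v = 93 has integer solutions if and only if gcd(95, 76) divides 93. Since 19 does not divide 93, no solutions exist.

No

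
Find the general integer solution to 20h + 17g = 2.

Step 1: Compute gcd(20, 17) = 1.
Since 1 divides 2, solutions exist.

Step 2: Find a particular solution using extended Euclidean algorithm.
We get h₀ = 12, g₀ = -14.
Check: 20*12 + 17*-14 = 2 = 2 ✓

Step 3: Write the general solution.
h = 12 + (17/1)t = 12 + 17t
g = -14 - (20/1)t = -14 - 20t
for any integer t.

h = 12 + 17t, g = -14 - 20t for integer t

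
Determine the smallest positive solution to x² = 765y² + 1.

We seek the smallest positive integers (x, y) with x² - 765y² = 1, i.e., x² = 765y² + 1.
Try successive y values:
y = 1: x² = 765·1² + 1 = 766, not a perfect square
y = 2: x² = 765·2² + 1 = 3061, not a perfect square
y = 3: x² = 765·3² + 1 = 6886, not a perfect square
... continuing the search (or via continued fractions) ...
y = 10332: x² = 765·10332² + 1 = 81663921361, x = 285769 ✓

Verify: 285769² - 765·10332² = 81663921361 - 81663921360 = 1 ✓

x = 285769, y = 10332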